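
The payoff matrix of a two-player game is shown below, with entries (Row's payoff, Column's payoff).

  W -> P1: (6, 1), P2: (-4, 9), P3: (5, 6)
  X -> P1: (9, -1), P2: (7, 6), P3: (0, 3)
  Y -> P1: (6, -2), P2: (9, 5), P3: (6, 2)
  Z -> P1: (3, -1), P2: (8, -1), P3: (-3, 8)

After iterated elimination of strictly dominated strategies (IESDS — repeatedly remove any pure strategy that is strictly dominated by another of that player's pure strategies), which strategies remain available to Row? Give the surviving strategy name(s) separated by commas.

Row's strategy Z is strictly dominated by Y (P1: 6>3, P2: 9>8, P3: 6>-3) and is removed.
Column's strategy P1 is strictly dominated by P2 (W: 9>1, X: 6>-1, Y: 5>-2) and is removed.
For Row, Y strictly dominates W on the remaining columns (P2: 9>-4, P3: 6>5); eliminate W.
Row X is eliminated: Y beats it against every remaining column (P2: 9>7, P3: 6>0).
Column P3 is eliminated: P2 beats it against every remaining row (Y: 5>2).
Among the remaining strategies, none is strictly dominated by another pure strategy of the same player, so the elimination stops.
Surviving strategies — Row: {Y}; Column: {P2}.

Y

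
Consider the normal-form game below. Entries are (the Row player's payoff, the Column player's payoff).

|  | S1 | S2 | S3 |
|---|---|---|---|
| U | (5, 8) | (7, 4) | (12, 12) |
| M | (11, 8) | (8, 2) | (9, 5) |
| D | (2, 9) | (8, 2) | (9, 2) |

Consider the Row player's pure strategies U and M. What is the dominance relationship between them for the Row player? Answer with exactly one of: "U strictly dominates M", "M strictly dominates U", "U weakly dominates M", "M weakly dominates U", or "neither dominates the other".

neither dominates the other

U's payoffs vs M's, by the Column player's action — S1: 5<11, S2: 7<8, S3: 12>9.
U does better at S3 but worse at S1, S2; neither strategy dominates the other.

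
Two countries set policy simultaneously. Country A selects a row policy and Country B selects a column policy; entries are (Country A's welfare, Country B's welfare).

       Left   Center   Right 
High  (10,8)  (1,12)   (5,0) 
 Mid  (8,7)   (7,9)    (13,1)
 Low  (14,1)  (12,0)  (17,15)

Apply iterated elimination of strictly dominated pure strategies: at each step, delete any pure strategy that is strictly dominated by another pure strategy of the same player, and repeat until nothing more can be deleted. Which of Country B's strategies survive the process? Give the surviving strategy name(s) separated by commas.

Right

Country A's strategy High is strictly dominated by Low (Left: 14>10, Center: 12>1, Right: 17>5) and is removed.
Country A's strategy Mid is strictly dominated by Low (Left: 14>8, Center: 12>7, Right: 17>13) and is removed.
Column Left is eliminated: Right beats it against every remaining row (Low: 15>1).
For Country B, Right strictly dominates Center on the remaining rows (Low: 15>0); eliminate Center.
Among the remaining strategies, none is strictly dominated by another pure strategy of the same player, so the elimination stops.
Surviving strategies — Country A: {Low}; Country B: {Right}.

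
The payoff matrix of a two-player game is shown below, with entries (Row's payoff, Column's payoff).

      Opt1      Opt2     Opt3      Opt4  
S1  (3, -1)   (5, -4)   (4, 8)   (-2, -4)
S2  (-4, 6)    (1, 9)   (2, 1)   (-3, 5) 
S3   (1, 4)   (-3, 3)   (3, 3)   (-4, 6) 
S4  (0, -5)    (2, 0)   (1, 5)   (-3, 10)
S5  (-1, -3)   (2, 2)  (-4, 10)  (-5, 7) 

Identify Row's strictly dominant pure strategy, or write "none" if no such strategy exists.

S1 vs S2: Opt1: 3>-4, Opt2: 5>1, Opt3: 4>2, Opt4: -2>-3.
S1 vs S3: Opt1: 3>1, Opt2: 5>-3, Opt3: 4>3, Opt4: -2>-4.
S1 vs S4: Opt1: 3>0, Opt2: 5>2, Opt3: 4>1, Opt4: -2>-3.
S1 vs S5: Opt1: 3>-1, Opt2: 5>2, Opt3: 4>-4, Opt4: -2>-5.
S1 strictly beats every other strategy against every opponent action, so it is strictly dominant.

S1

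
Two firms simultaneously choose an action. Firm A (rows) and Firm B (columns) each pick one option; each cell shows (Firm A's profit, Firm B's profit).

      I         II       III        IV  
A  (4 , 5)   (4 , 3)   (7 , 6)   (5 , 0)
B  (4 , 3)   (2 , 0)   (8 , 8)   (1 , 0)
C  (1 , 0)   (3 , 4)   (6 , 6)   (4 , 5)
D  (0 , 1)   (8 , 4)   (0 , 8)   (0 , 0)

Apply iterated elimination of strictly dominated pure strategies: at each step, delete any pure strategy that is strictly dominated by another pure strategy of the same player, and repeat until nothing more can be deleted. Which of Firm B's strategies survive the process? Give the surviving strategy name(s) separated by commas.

III

For Firm A, A strictly dominates C on the remaining columns (I: 4>1, II: 4>3, III: 7>6, IV: 5>4); eliminate C.
Column I is eliminated: III beats it against every remaining row (A: 6>5, B: 8>3, D: 8>1).
Column II is eliminated: III beats it against every remaining row (A: 6>3, B: 8>0, D: 8>4).
Firm A's strategy D is strictly dominated by A (III: 7>0, IV: 5>0) and is removed.
Firm B's strategy IV is strictly dominated by III (A: 6>0, B: 8>0) and is removed.
For Firm A, B strictly dominates A on the remaining columns (III: 8>7); eliminate A.
Among the remaining strategies, none is strictly dominated by another pure strategy of the same player, so the elimination stops.
Surviving strategies — Firm A: {B}; Firm B: {III}.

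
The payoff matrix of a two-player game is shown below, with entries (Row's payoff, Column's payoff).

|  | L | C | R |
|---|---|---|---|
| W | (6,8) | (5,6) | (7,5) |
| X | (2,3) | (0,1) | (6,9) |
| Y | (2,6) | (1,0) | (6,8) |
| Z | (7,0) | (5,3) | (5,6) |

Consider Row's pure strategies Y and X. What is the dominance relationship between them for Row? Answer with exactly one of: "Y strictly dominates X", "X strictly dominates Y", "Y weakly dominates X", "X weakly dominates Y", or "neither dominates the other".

Compare Y to X across each opponent action: L: 2=2, C: 1>0, R: 6=6.
Y is at least as good everywhere and strictly better somewhere (tied only at L, R), so Y weakly but not strictly dominates X.

Y weakly dominates X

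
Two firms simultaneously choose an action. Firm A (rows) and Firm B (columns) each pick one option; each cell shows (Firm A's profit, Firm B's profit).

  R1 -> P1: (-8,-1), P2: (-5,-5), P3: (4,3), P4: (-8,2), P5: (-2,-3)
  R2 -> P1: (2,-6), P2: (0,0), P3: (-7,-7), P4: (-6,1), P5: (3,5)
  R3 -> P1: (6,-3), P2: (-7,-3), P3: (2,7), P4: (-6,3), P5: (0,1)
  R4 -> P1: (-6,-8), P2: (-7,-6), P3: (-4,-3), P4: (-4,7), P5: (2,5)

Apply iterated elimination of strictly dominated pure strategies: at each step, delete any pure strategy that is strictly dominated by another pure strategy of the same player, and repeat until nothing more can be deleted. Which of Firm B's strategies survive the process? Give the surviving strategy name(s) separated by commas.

P3, P4, P5

For Firm B, P4 strictly dominates P1 on the remaining rows (R1: 2>-1, R2: 1>-6, R3: 3>-3, R4: 7>-8); eliminate P1.
Column P2 is eliminated: P4 beats it against every remaining row (R1: 2>-5, R2: 1>0, R3: 3>-3, R4: 7>-6).
Among the remaining strategies, none is strictly dominated by another pure strategy of the same player, so the elimination stops.
Surviving strategies — Firm A: {R1, R2, R3, R4}; Firm B: {P3, P4, P5}.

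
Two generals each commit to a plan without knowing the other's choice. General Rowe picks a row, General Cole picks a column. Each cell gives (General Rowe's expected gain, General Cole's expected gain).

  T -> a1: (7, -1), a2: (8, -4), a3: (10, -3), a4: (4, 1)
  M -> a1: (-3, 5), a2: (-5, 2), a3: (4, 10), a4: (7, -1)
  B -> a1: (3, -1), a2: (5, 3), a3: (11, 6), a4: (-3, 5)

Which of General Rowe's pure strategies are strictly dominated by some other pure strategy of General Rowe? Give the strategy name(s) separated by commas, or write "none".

T: no other strategy beats it everywhere (M at a1 (7>-3); B at a1 (7>3)).
M: no other strategy beats it everywhere (T at a4 (7>4); B at a4 (7>-3)).
B is not dominated — it holds its own against T at a3 (11>10); M at a1 (3>-3).

none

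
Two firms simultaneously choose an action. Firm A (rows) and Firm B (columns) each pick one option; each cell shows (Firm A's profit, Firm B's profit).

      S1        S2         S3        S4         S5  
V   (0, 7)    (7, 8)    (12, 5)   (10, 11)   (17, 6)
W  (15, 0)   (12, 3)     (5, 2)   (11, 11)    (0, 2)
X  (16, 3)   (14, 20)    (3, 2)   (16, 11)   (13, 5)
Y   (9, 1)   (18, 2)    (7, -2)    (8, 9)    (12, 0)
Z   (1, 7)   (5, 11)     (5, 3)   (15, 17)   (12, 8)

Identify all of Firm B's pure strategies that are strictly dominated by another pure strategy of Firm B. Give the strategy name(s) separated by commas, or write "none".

S1: dominated, since S2 does at least as well everywhere (V: 8>7, W: 3>0, X: 20>3, Y: 2>1, Z: 11>7).
S2 is not dominated — it holds its own against S1 at V (8>7); S3 at V (8>5); S4 at X (20>11); S5 at V (8>6).
S3: dominated, since S2 does at least as well everywhere (V: 8>5, W: 3>2, X: 20>2, Y: 2>-2, Z: 11>3).
S4: no other strategy beats it everywhere (S1 at V (11>7); S2 at V (11>8); S3 at V (11>5); S5 at V (11>6)).
S2 strictly dominates S5 — V: 8>6, W: 3>2, X: 20>5, Y: 2>0, Z: 11>8.

S1, S3, S5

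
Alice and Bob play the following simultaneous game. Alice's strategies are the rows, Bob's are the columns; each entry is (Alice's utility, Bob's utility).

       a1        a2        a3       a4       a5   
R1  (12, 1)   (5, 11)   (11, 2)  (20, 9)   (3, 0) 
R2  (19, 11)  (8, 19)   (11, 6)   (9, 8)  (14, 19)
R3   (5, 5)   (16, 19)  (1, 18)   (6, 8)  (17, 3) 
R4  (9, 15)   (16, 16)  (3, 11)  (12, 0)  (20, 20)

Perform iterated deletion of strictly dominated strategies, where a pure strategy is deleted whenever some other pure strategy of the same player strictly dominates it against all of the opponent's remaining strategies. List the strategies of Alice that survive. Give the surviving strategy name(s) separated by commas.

For Bob, a2 strictly dominates a1 on the remaining rows (R1: 11>1, R2: 19>11, R3: 19>5, R4: 16>15); eliminate a1.
For Bob, a2 strictly dominates a3 on the remaining rows (R1: 11>2, R2: 19>6, R3: 19>18, R4: 16>11); eliminate a3.
Alice's strategy R2 is strictly dominated by R4 (a2: 16>8, a4: 12>9, a5: 20>14) and is removed.
Column a4 is eliminated: a2 beats it against every remaining row (R1: 11>9, R3: 19>8, R4: 16>0).
Alice's strategy R1 is strictly dominated by R3 (a2: 16>5, a5: 17>3) and is removed.
Among the remaining strategies, none is strictly dominated by another pure strategy of the same player, so the elimination stops.
Surviving strategies — Alice: {R3, R4}; Bob: {a2, a5}.

R3, R4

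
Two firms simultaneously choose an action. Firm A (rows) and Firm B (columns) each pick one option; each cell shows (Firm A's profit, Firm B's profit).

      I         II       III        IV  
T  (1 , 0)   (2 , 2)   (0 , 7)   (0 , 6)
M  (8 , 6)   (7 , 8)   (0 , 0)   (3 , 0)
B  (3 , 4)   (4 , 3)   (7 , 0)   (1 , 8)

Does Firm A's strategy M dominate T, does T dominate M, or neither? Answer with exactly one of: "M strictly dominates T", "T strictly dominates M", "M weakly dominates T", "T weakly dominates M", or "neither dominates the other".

Compare M to T across every action of Firm B: I: 8>1, II: 7>2, III: 0=0, IV: 3>0.
M is at least as good everywhere and strictly better somewhere (tied only at III), so M weakly but not strictly dominates T.

M weakly dominates T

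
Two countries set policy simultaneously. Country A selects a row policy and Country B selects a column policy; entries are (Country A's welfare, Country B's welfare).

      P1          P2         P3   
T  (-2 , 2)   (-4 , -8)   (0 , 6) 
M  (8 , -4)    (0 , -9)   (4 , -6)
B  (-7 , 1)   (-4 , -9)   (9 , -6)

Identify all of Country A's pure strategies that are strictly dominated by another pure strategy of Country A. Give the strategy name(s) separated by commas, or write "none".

T: dominated, since M does at least as well everywhere (P1: 8>-2, P2: 0>-4, P3: 4>0).
M: no other strategy beats it everywhere (T at P1 (8>-2); B at P1 (8>-7)).
Nothing dominates B: T at P2 (-4=-4); M at P3 (9>4).

T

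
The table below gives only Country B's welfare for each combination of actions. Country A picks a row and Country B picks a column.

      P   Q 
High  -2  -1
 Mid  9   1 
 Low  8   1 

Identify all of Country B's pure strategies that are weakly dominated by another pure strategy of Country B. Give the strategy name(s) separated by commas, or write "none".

P is not dominated — it holds its own against Q at Mid (9>1).
Nothing dominates Q: P at High (-1>-2).

none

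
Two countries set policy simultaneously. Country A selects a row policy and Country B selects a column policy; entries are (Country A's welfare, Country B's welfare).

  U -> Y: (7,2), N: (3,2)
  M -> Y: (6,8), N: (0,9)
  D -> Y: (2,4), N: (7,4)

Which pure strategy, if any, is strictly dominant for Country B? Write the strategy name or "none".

none

Y fails to dominate N at U (2=2).
N fails to dominate Y at U (2=2).
No single strategy dominates all the others.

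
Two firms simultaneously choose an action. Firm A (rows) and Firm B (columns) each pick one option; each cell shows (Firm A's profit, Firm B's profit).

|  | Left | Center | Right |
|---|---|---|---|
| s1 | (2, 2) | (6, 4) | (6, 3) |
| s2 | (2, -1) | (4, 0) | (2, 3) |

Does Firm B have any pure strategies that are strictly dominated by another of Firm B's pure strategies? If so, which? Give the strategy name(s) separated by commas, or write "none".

Left

Center strictly dominates Left — s1: 4>2, s2: 0>-1.
Center: no other strategy beats it everywhere (Left at s1 (4>2); Right at s1 (4>3)).
Nothing dominates Right: Left at s1 (3>2); Center at s2 (3>0).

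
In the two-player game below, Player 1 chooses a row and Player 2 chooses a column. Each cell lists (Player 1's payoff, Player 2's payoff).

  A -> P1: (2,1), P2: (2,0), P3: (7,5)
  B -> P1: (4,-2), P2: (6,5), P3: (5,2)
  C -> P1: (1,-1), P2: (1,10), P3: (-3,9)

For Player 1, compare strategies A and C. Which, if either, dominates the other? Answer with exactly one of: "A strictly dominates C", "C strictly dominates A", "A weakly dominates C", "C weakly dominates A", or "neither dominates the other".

Compare A to C across every action of Player 2: P1: 2>1, P2: 2>1, P3: 7>-3.
Every comparison favours A, so A strictly dominates C.

A strictly dominates C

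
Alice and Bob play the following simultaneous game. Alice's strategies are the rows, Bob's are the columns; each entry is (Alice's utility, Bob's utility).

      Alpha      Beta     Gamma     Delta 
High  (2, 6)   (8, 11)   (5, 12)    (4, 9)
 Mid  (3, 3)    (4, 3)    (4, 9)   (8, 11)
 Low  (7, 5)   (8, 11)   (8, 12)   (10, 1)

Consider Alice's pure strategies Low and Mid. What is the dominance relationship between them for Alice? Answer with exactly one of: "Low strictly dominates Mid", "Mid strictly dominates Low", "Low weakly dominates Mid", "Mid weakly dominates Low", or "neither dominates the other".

Low strictly dominates Mid

Compare Low to Mid across every action of Bob: Alpha: 7>3, Beta: 8>4, Gamma: 8>4, Delta: 10>8.
Low gives a strictly higher payoff against every action of Bob, so Low strictly dominates Mid.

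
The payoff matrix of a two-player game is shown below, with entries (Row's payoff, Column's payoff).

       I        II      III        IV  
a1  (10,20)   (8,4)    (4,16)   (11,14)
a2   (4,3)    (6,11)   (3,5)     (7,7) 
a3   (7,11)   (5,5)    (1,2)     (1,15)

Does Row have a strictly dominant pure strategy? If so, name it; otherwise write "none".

a1 vs a2: I: 10>4, II: 8>6, III: 4>3, IV: 11>7.
a1 vs a3: I: 10>7, II: 8>5, III: 4>1, IV: 11>1.
a1 strictly beats every other strategy against every opponent action, so it is strictly dominant.

a1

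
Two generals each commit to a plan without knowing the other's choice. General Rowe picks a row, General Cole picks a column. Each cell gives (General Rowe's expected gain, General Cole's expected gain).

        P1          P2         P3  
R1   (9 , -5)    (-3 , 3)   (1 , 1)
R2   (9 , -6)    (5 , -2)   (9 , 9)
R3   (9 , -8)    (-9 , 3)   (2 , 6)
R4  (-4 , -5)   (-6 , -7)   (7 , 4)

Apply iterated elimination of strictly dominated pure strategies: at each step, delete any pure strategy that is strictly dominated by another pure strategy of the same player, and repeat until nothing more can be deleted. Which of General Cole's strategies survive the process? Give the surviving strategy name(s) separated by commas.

P3

For General Rowe, R2 strictly dominates R4 on the remaining columns (P1: 9>-4, P2: 5>-6, P3: 9>7); eliminate R4.
General Cole's strategy P1 is strictly dominated by P2 (R1: 3>-5, R2: -2>-6, R3: 3>-8) and is removed.
For General Rowe, R2 strictly dominates R1 on the remaining columns (P2: 5>-3, P3: 9>1); eliminate R1.
General Rowe's strategy R3 is strictly dominated by R2 (P2: 5>-9, P3: 9>2) and is removed.
For General Cole, P3 strictly dominates P2 on the remaining rows (R2: 9>-2); eliminate P2.
Among the remaining strategies, none is strictly dominated by another pure strategy of the same player, so the elimination stops.
Surviving strategies — General Rowe: {R2}; General Cole: {P3}.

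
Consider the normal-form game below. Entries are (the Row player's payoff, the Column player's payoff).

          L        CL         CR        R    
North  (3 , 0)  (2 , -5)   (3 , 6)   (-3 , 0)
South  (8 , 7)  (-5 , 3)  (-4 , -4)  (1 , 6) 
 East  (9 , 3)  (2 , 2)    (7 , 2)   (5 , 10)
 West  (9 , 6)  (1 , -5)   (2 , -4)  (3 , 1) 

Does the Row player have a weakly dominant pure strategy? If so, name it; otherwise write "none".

East vs North: L: 9>3, CL: 2=2, CR: 7>3, R: 5>-3.
East vs South: L: 9>8, CL: 2>-5, CR: 7>-4, R: 5>1.
East vs West: L: 9=9, CL: 2>1, CR: 7>2, R: 5>3.
East is at least as good as every other strategy against every opponent action, so it is weakly dominant.

East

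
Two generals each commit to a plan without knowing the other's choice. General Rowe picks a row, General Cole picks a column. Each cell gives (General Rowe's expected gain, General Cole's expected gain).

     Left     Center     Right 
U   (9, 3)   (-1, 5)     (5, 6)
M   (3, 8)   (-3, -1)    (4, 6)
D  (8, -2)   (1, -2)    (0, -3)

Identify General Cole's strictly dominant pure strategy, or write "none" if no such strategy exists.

none

Left fails to dominate Center at U (3<5).
Center fails to dominate Left at M (-1<8).
Right fails to dominate Left at M (6<8).
No single strategy dominates all the others.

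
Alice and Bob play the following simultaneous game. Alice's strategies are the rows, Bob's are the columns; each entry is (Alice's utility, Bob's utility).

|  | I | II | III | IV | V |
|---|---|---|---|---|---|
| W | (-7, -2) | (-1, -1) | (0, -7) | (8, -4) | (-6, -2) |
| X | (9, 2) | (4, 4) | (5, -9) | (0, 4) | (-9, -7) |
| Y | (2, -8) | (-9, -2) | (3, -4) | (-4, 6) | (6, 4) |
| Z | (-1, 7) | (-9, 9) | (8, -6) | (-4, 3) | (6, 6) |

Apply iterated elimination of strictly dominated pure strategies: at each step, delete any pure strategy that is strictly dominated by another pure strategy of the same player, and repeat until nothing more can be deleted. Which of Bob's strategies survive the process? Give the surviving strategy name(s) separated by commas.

II, IV, V

For Bob, II strictly dominates I on the remaining rows (W: -1>-2, X: 4>2, Y: -2>-8, Z: 9>7); eliminate I.
Column III is eliminated: II beats it against every remaining row (W: -1>-7, X: 4>-9, Y: -2>-4, Z: 9>-6).
Among the remaining strategies, none is strictly dominated by another pure strategy of the same player, so the elimination stops.
Surviving strategies — Alice: {W, X, Y, Z}; Bob: {II, IV, V}.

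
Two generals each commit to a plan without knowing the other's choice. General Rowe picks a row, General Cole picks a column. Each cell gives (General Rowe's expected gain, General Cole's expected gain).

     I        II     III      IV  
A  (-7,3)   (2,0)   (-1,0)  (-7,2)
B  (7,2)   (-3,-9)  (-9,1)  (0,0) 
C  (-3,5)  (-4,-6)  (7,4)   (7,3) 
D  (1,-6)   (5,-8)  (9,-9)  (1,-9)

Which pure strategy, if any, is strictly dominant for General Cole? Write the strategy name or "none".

I

I vs II: A: 3>0, B: 2>-9, C: 5>-6, D: -6>-8.
I vs III: A: 3>0, B: 2>1, C: 5>4, D: -6>-9.
I vs IV: A: 3>2, B: 2>0, C: 5>3, D: -6>-9.
I strictly beats every other strategy against every opponent action, so it is strictly dominant.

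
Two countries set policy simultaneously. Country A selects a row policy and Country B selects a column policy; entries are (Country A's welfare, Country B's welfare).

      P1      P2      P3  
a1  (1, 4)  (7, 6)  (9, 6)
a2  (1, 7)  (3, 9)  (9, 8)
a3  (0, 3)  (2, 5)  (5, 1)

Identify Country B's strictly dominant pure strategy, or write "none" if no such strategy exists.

none

P1 fails to dominate P2 at a1 (4<6).
P2 fails to dominate P3 at a1 (6=6).
P3 fails to dominate P1 at a3 (1<3).
No single strategy dominates all the others.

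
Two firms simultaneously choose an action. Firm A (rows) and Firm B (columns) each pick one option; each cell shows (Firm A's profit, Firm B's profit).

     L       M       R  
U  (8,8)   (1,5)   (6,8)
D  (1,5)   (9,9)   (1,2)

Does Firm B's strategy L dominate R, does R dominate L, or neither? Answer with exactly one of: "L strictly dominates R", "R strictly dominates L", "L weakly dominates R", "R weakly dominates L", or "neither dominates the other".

L's payoffs vs R's, by Firm A's action — U: 8=8, D: 5>2.
L is at least as good everywhere and strictly better somewhere (tied only at U), so L weakly but not strictly dominates R.

L weakly dominates R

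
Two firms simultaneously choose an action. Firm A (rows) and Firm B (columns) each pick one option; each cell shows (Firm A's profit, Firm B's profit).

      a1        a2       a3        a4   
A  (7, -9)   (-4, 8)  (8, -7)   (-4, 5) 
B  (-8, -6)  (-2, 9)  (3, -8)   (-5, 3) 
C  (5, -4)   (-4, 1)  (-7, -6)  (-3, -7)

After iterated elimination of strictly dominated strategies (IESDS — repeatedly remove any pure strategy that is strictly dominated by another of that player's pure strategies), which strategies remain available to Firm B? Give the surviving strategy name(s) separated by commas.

Firm B's strategy a1 is strictly dominated by a2 (A: 8>-9, B: 9>-6, C: 1>-4) and is removed.
Column a3 is eliminated: a2 beats it against every remaining row (A: 8>-7, B: 9>-8, C: 1>-6).
For Firm B, a2 strictly dominates a4 on the remaining rows (A: 8>5, B: 9>3, C: 1>-7); eliminate a4.
For Firm A, B strictly dominates A on the remaining columns (a2: -2>-4); eliminate A.
For Firm A, B strictly dominates C on the remaining columns (a2: -2>-4); eliminate C.
Among the remaining strategies, none is strictly dominated by another pure strategy of the same player, so the elimination stops.
Surviving strategies — Firm A: {B}; Firm B: {a2}.

a2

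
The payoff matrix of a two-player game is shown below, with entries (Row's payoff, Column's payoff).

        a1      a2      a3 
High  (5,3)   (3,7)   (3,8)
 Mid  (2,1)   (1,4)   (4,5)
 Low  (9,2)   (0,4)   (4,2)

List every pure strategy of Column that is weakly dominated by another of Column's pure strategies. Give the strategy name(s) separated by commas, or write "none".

a1

a1: dominated, since a2 does at least as well everywhere (High: 7>3, Mid: 4>1, Low: 4>2).
a2 is not dominated — it holds its own against a1 at High (7>3); a3 at Low (4>2).
a3: no other strategy beats it everywhere (a1 at High (8>3); a2 at High (8>7)).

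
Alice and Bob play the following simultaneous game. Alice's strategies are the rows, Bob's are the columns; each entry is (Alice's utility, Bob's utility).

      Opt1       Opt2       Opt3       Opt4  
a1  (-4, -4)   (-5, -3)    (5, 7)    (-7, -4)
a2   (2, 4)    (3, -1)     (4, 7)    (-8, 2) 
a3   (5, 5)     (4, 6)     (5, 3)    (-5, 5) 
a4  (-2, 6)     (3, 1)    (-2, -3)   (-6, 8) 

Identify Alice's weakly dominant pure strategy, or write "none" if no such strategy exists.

a3 vs a1: Opt1: 5>-4, Opt2: 4>-5, Opt3: 5=5, Opt4: -5>-7.
a3 vs a2: Opt1: 5>2, Opt2: 4>3, Opt3: 5>4, Opt4: -5>-8.
a3 vs a4: Opt1: 5>-2, Opt2: 4>3, Opt3: 5>-2, Opt4: -5>-6.
a3 is at least as good as every other strategy against every opponent action, so it is weakly dominant.

a3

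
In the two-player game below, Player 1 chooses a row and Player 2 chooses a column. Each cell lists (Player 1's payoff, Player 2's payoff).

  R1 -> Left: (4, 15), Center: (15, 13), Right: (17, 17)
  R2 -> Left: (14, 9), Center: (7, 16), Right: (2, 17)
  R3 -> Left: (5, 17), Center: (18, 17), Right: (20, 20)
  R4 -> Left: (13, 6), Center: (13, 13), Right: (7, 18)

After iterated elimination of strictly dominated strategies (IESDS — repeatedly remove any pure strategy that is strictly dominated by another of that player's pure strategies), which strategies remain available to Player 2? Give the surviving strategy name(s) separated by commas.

Player 1's strategy R1 is strictly dominated by R3 (Left: 5>4, Center: 18>15, Right: 20>17) and is removed.
Player 2's strategy Left is strictly dominated by Right (R2: 17>9, R3: 20>17, R4: 18>6) and is removed.
For Player 1, R3 strictly dominates R2 on the remaining columns (Center: 18>7, Right: 20>2); eliminate R2.
Player 1's strategy R4 is strictly dominated by R3 (Center: 18>13, Right: 20>7) and is removed.
Player 2's strategy Center is strictly dominated by Right (R3: 20>17) and is removed.
Among the remaining strategies, none is strictly dominated by another pure strategy of the same player, so the elimination stops.
Surviving strategies — Player 1: {R3}; Player 2: {Right}.

Right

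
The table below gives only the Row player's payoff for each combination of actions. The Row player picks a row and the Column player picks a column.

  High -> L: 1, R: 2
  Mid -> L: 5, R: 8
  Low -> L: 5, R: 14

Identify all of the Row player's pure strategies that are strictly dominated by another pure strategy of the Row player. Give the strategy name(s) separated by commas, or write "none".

Mid strictly dominates High — L: 5>1, R: 8>2.
Nothing dominates Mid: High at L (5>1); Low at L (5=5).
Low: no other strategy beats it everywhere (High at L (5>1); Mid at L (5=5)).

High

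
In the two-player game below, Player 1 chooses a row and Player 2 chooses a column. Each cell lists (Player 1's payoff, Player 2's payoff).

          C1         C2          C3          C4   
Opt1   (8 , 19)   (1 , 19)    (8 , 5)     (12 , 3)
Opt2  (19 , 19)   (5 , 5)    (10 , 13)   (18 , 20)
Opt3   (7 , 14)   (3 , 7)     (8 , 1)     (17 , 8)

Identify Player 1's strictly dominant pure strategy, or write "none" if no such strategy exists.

Opt2 vs Opt1: C1: 19>8, C2: 5>1, C3: 10>8, C4: 18>12.
Opt2 vs Opt3: C1: 19>7, C2: 5>3, C3: 10>8, C4: 18>17.
Opt2 strictly beats every other strategy against every opponent action, so it is strictly dominant.

Opt2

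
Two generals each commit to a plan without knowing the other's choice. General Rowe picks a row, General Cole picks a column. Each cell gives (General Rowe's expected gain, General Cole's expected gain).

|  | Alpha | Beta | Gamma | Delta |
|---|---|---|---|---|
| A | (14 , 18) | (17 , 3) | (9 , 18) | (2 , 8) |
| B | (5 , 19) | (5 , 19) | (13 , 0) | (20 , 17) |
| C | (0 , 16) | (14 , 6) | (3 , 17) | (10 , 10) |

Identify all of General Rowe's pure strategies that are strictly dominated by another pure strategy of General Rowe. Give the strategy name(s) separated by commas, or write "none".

A: no other strategy beats it everywhere (B at Alpha (14>5); C at Alpha (14>0)).
B: no other strategy beats it everywhere (A at Gamma (13>9); C at Alpha (5>0)).
C: no other strategy beats it everywhere (A at Delta (10>2); B at Beta (14>5)).

none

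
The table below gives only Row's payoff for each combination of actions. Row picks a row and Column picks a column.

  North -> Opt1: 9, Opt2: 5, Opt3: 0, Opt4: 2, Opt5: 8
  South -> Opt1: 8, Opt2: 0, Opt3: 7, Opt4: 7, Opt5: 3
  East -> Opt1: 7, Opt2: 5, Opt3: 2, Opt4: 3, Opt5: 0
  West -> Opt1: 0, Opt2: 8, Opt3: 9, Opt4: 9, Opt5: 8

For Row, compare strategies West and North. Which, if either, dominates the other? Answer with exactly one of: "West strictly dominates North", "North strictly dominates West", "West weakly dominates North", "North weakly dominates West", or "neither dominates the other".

neither dominates the other

West's payoffs vs North's, by Column's action — Opt1: 0<9, Opt2: 8>5, Opt3: 9>0, Opt4: 9>2, Opt5: 8=8.
West does better at Opt2, Opt3, Opt4 but worse at Opt1; neither strategy dominates the other.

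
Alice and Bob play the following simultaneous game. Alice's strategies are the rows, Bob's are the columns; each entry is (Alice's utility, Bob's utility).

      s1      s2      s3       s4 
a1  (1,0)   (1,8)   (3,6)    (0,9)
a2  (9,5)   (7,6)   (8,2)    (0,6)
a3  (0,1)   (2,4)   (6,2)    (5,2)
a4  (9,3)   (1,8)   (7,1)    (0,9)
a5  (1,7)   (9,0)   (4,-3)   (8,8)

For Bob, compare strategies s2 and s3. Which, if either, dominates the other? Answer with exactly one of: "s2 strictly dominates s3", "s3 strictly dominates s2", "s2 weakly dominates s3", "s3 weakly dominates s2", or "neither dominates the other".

s2's payoffs vs s3's, by Alice's action — a1: 8>6, a2: 6>2, a3: 4>2, a4: 8>1, a5: 0>-3.
Every comparison favours s2, so s2 strictly dominates s3.

s2 strictly dominates s3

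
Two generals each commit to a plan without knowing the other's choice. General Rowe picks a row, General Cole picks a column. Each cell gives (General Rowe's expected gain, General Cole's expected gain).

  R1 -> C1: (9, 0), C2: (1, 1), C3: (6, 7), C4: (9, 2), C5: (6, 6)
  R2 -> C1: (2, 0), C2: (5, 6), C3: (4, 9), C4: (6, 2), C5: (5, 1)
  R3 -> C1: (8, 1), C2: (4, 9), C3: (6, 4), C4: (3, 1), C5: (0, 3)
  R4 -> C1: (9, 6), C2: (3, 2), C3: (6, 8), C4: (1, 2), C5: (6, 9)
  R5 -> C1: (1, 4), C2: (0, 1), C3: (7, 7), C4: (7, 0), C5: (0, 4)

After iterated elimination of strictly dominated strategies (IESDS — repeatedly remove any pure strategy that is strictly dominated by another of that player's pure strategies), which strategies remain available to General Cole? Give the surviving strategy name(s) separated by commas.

C2, C3, C5

For General Cole, C3 strictly dominates C1 on the remaining rows (R1: 7>0, R2: 9>0, R3: 4>1, R4: 8>6, R5: 7>4); eliminate C1.
For General Cole, C3 strictly dominates C4 on the remaining rows (R1: 7>2, R2: 9>2, R3: 4>1, R4: 8>2, R5: 7>0); eliminate C4.
Among the remaining strategies, none is strictly dominated by another pure strategy of the same player, so the elimination stops.
Surviving strategies — General Rowe: {R1, R2, R3, R4, R5}; General Cole: {C2, C3, C5}.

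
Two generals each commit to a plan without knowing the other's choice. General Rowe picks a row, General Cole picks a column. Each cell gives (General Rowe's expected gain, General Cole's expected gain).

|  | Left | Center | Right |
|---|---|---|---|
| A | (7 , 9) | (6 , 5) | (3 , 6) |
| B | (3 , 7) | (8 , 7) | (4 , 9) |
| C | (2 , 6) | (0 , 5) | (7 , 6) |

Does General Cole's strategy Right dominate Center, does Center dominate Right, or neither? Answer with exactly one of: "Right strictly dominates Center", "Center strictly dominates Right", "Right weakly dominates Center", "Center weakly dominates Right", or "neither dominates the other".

Right strictly dominates Center

Compare Right to Center across each choice by General Rowe: A: 6>5, B: 9>7, C: 6>5.
Every comparison favours Right, so Right strictly dominates Center.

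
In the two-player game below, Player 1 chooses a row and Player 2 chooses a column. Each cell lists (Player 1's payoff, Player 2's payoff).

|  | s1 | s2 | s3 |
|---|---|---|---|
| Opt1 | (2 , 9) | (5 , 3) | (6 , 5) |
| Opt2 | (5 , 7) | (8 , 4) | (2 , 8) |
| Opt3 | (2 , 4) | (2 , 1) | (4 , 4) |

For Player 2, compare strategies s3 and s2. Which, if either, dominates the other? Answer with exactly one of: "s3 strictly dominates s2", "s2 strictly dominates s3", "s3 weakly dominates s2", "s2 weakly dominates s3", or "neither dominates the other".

Compare s3 to s2 across each choice by Player 1: Opt1: 5>3, Opt2: 8>4, Opt3: 4>1.
s3 gives a strictly higher payoff against each choice by Player 1, so s3 strictly dominates s2.

s3 strictly dominates s2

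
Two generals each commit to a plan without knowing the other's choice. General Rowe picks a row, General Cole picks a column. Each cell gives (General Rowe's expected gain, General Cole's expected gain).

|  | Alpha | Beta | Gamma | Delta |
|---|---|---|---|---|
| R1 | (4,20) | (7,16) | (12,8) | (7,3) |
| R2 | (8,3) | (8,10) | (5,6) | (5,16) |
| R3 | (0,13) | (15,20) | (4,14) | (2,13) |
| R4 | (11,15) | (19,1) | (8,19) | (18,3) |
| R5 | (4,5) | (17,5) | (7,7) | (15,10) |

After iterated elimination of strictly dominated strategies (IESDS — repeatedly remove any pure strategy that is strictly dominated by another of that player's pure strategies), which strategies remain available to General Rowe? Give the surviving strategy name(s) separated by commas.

R1, R4

Row R2 is eliminated: R4 beats it against every remaining column (Alpha: 11>8, Beta: 19>8, Gamma: 8>5, Delta: 18>5).
Row R3 is eliminated: R4 beats it against every remaining column (Alpha: 11>0, Beta: 19>15, Gamma: 8>4, Delta: 18>2).
For General Rowe, R4 strictly dominates R5 on the remaining columns (Alpha: 11>4, Beta: 19>17, Gamma: 8>7, Delta: 18>15); eliminate R5.
General Cole's strategy Beta is strictly dominated by Alpha (R1: 20>16, R4: 15>1) and is removed.
For General Cole, Alpha strictly dominates Delta on the remaining rows (R1: 20>3, R4: 15>3); eliminate Delta.
Among the remaining strategies, none is strictly dominated by another pure strategy of the same player, so the elimination stops.
Surviving strategies — General Rowe: {R1, R4}; General Cole: {Alpha, Gamma}.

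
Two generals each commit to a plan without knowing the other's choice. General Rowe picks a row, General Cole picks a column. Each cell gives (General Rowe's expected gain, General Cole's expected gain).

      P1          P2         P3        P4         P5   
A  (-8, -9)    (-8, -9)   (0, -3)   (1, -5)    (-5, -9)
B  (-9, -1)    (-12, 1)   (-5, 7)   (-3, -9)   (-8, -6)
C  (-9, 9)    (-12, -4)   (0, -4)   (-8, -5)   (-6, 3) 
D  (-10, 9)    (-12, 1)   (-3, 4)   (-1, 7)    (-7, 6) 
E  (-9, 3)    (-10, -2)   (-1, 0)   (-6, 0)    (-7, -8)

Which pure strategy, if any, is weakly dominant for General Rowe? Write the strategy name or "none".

A

A vs B: P1: -8>-9, P2: -8>-12, P3: 0>-5, P4: 1>-3, P5: -5>-8.
A vs C: P1: -8>-9, P2: -8>-12, P3: 0=0, P4: 1>-8, P5: -5>-6.
A vs D: P1: -8>-10, P2: -8>-12, P3: 0>-3, P4: 1>-1, P5: -5>-7.
A vs E: P1: -8>-9, P2: -8>-10, P3: 0>-1, P4: 1>-6, P5: -5>-7.
A is at least as good as every other strategy against every opponent action, so it is weakly dominant.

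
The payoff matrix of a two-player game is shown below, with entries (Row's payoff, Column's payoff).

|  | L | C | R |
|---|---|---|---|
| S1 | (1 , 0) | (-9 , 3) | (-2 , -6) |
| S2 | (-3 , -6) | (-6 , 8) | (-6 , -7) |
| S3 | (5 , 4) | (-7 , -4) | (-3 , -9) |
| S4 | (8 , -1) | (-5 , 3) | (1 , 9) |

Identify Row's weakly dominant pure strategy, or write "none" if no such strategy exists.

S4

S4 vs S1: L: 8>1, C: -5>-9, R: 1>-2.
S4 vs S2: L: 8>-3, C: -5>-6, R: 1>-6.
S4 vs S3: L: 8>5, C: -5>-7, R: 1>-3.
S4 is at least as good as every other strategy against every opponent action, so it is weakly dominant.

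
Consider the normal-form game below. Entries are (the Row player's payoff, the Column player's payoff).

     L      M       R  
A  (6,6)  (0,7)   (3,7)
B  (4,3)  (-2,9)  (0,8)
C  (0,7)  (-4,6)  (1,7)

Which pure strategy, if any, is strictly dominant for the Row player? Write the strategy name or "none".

A

A vs B: L: 6>4, M: 0>-2, R: 3>0.
A vs C: L: 6>0, M: 0>-4, R: 3>1.
A strictly beats every other strategy against every opponent action, so it is strictly dominant.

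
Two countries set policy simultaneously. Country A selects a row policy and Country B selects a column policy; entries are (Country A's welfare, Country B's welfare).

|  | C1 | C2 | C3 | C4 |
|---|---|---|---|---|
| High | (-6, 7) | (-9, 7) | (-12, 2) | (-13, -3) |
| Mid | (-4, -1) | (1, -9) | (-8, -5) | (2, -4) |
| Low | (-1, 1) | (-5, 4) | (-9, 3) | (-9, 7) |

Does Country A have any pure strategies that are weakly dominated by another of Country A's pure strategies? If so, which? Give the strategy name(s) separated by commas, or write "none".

High: dominated, since Mid does at least as well everywhere (C1: -4>-6, C2: 1>-9, C3: -8>-12, C4: 2>-13).
Mid is not dominated — it holds its own against High at C1 (-4>-6); Low at C2 (1>-5).
Nothing dominates Low: High at C1 (-1>-6); Mid at C1 (-1>-4).

High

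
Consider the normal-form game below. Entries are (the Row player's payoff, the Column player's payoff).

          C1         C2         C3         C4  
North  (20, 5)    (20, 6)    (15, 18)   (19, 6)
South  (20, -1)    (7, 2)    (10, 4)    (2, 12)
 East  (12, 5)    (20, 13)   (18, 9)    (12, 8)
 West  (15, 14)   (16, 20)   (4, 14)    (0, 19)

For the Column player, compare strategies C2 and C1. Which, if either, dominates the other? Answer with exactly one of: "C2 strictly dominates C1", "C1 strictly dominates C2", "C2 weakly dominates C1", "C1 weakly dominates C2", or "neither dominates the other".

C2's payoffs vs C1's, by the Row player's action — North: 6>5, South: 2>-1, East: 13>5, West: 20>14.
Every comparison favours C2, so C2 strictly dominates C1.

C2 strictly dominates C1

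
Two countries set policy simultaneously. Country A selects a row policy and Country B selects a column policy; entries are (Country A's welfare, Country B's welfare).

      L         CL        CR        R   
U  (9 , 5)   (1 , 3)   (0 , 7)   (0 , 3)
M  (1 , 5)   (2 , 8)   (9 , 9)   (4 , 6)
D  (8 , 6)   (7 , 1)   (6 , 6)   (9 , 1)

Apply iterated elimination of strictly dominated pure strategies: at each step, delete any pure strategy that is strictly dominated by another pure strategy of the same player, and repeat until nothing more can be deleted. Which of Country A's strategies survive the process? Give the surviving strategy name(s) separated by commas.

Column CL is eliminated: CR beats it against every remaining row (U: 7>3, M: 9>8, D: 6>1).
Column R is eliminated: CR beats it against every remaining row (U: 7>3, M: 9>6, D: 6>1).
Among the remaining strategies, none is strictly dominated by another pure strategy of the same player, so the elimination stops.
Surviving strategies — Country A: {U, M, D}; Country B: {L, CR}.

U, M, D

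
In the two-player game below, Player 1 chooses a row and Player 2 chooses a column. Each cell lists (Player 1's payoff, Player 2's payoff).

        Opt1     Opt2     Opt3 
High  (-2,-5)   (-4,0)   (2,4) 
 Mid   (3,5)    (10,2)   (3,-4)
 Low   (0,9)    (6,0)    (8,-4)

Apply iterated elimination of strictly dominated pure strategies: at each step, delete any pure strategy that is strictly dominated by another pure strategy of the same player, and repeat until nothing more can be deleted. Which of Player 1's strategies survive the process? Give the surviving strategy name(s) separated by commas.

Row High is eliminated: Mid beats it against every remaining column (Opt1: 3>-2, Opt2: 10>-4, Opt3: 3>2).
For Player 2, Opt1 strictly dominates Opt2 on the remaining rows (Mid: 5>2, Low: 9>0); eliminate Opt2.
For Player 2, Opt1 strictly dominates Opt3 on the remaining rows (Mid: 5>-4, Low: 9>-4); eliminate Opt3.
Player 1's strategy Low is strictly dominated by Mid (Opt1: 3>0) and is removed.
Among the remaining strategies, none is strictly dominated by another pure strategy of the same player, so the elimination stops.
Surviving strategies — Player 1: {Mid}; Player 2: {Opt1}.

Mid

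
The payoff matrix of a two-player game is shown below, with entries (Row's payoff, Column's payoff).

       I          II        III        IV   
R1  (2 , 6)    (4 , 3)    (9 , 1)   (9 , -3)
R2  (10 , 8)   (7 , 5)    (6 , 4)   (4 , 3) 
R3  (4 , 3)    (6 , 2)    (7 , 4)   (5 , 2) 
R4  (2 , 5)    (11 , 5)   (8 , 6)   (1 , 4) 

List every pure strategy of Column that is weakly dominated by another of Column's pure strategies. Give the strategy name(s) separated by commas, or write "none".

I is not dominated — it holds its own against II at R1 (6>3); III at R1 (6>1); IV at R1 (6>-3).
II is weakly dominated by I (R1: 6>3, R2: 8>5, R3: 3>2, R4: 5=5).
III is not dominated — it holds its own against I at R3 (4>3); II at R3 (4>2); IV at R1 (1>-3).
IV: dominated, since I does at least as well everywhere (R1: 6>-3, R2: 8>3, R3: 3>2, R4: 5>4).

II, IV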